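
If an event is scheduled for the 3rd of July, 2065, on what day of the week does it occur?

Doomsday rule: the anchor day for the 2000s is Tuesday. For year 65: 65÷12 = 5 r 5, and 5÷4 = 1, so 5+5+1 = 11.
Tuesday + 11 ≡ Saturday — that's 2065's doomsday.
In July the doomsday date is Jul 11.
Jul 3 is 8 days before Jul 11; 8 mod 7 = 1, so Saturday − 1 = Friday.

Friday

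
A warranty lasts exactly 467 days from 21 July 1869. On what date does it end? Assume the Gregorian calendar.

October 31, 1870

+365 (one year) → Jul 21, 1870 (102 left).
Jul has 31 days: +11 → Aug 1, 1870 (91 left).
Aug has 31 days: +31 → Sep 1, 1870 (60 left).
Sep has 30 days: +30 → Oct 1, 1870 (30 left).
+30 → Oct 31, 1870.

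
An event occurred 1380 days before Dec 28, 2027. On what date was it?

March 18, 2024

−365 (one year) → Dec 28, 2026 (1015 left).
−365 (one year) → Dec 28, 2025 (650 left).
−365 (one year) → Dec 28, 2024 (285 left).
−28 → Nov 30, 2024 (end of Nov, 30 days; 257 left).
−30 → Oct 31, 2024 (end of Oct, 31 days; 227 left).
−31 → Sep 30, 2024 (end of Sep, 30 days; 196 left).
−30 → Aug 31, 2024 (end of Aug, 31 days; 166 left).
−31 → Jul 31, 2024 (end of Jul, 31 days; 135 left).
−31 → Jun 30, 2024 (end of Jun, 30 days; 104 left).
−30 → May 31, 2024 (end of May, 31 days; 74 left).
−31 → Apr 30, 2024 (end of Apr, 30 days; 43 left).
−30 → Mar 31, 2024 (end of Mar, 31 days; 13 left).
−13 → Mar 18, 2024.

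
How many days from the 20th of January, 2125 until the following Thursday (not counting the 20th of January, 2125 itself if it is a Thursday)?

5

Jan 20, 2125 is a Saturday.
From Saturday to the next Thursday is 5 days.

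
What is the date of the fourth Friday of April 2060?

April 1, 2060 is a Thursday.
The first Friday is therefore April 2 (1 days later).
The fourth Friday is 2 + 3×7 = April 23.

April 23, 2060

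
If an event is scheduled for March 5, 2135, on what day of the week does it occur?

Doomsday rule: the anchor day for the 2100s is Sunday. For year 35: 35÷12 = 2 r 11, and 11÷4 = 2, so 2+11+2 = 15.
Sunday + 15 ≡ Monday — that's 2135's doomsday.
In March the doomsday date is Mar 14.
Mar 5 is 9 days before Mar 14; 9 mod 7 = 2, so Monday − 2 = Saturday.

Saturday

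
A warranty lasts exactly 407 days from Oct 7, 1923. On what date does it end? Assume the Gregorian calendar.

November 17, 1924

+366 (one year; includes Feb 29, 1924) → Oct 7, 1924 (41 left).
Oct has 31 days: +25 → Nov 1, 1924 (16 left).
+16 → Nov 17, 1924.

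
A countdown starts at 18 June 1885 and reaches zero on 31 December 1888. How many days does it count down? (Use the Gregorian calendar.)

1292

Jun 18, 1885 → Jun 18, 1886: 365 days.
Jun 18, 1886 → Jun 18, 1887: 365 days.
Jun 18, 1887 → Jun 18, 1888: 366 days (Feb 29, 1888 is in that span).
Jun 18, 1888 → Jul 18, 1888: 30 days (June has 30).
Jul 18, 1888 → Aug 18, 1888: 31 days (July has 31).
Aug 18, 1888 → Sep 18, 1888: 31 days (August has 31).
Sep 18, 1888 → Oct 18, 1888: 30 days (September has 30).
Oct 18, 1888 → Nov 18, 1888: 31 days (October has 31).
Nov 18, 1888 → Dec 18, 1888: 30 days (November has 30).
Dec 18, 1888 → Dec 31, 1888: 13 days.
Total: 1292 days.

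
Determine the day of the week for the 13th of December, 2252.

Monday

Doomsday rule: the anchor day for the 2200s is Friday. For year 52: 52÷12 = 4 r 4, and 4÷4 = 1, so 4+4+1 = 9.
Friday + 9 ≡ Sunday — that's 2252's doomsday.
In December the doomsday date is Dec 12.
Dec 13 is 1 day after Dec 12; 1 mod 7 = 1, so Sunday + 1 = Monday.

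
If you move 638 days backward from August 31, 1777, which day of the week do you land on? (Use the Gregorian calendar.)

Saturday

First find the weekday of Aug 31, 1777. Doomsday rule: the anchor day for the 1700s is Sunday. For year 77: 77÷12 = 6 r 5, and 5÷4 = 1, so 6+5+1 = 12.
Sunday + 12 ≡ Friday — that's 1777's doomsday.
In August the doomsday date is Aug 8.
Aug 31 is 23 days after Aug 8; 23 mod 7 = 2, so Friday + 2 = Sunday.
638 mod 7 = 1, so 638 days before a Sunday is Sunday − 1 = Saturday.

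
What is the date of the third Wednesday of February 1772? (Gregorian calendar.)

February 1, 1772 is a Saturday.
The first Wednesday is therefore February 5 (4 days later).
The third Wednesday is 5 + 2×7 = February 19.

February 19, 1772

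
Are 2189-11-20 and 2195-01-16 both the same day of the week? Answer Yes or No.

Yes

From Nov 20, 2189 to Jan 16, 2195 is 1883 days.
1883 mod 7 = 0, so they are the same weekday.
(Nov 20, 2189 is a Friday; Jan 16, 2195 is a Friday.)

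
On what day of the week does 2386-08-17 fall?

Doomsday rule: the anchor day for the 2300s is Wednesday. For year 86: 86÷12 = 7 r 2, and 2÷4 = 0, so 7+2+0 = 9.
Wednesday + 9 ≡ Friday — that's 2386's doomsday.
In August the doomsday date is Aug 8.
Aug 17 is 9 days after Aug 8; 9 mod 7 = 2, so Friday + 2 = Sunday.

Sunday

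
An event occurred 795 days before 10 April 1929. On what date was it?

February 5, 1927

−365 (one year) → Apr 10, 1928 (430 left).
−366 (one year; includes Feb 29, 1928) → Apr 10, 1927 (64 left).
−10 → Mar 31, 1927 (end of Mar, 31 days; 54 left).
−31 → Feb 28, 1927 (end of Feb, 28 days; 23 left).
−23 → Feb 5, 1927.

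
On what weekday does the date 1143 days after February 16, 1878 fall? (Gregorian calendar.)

First find the weekday of Feb 16, 1878. Doomsday rule: the anchor day for the 1800s is Friday. For year 78: 78÷12 = 6 r 6, and 6÷4 = 1, so 6+6+1 = 13.
Friday + 13 ≡ Thursday — that's 1878's doomsday.
In February the doomsday date is Feb 28 (1878 is not a leap year).
Feb 16 is 12 days before Feb 28; 12 mod 7 = 5, so Thursday − 5 = Saturday.
1143 mod 7 = 2, so 1143 days after a Saturday is Saturday + 2 = Monday.

Monday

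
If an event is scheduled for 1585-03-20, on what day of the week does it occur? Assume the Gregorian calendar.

Wednesday

Doomsday rule: the anchor day for the 1500s is Wednesday. For year 85: 85÷12 = 7 r 1, and 1÷4 = 0, so 7+1+0 = 8.
Wednesday + 8 ≡ Thursday — that's 1585's doomsday.
In March the doomsday date is Mar 14.
Mar 20 is 6 days after Mar 14; 6 mod 7 = 6, so Thursday + 6 = Wednesday.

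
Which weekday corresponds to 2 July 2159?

Monday

January 1, 2159 is a Monday.
Jan 1, 2159 → Feb 1, 2159: 31 days (January has 31).
Feb 1, 2159 → Mar 1, 2159: 28 days (February has 28).
Mar 1, 2159 → Apr 1, 2159: 31 days (March has 31).
Apr 1, 2159 → May 1, 2159: 30 days (April has 30).
May 1, 2159 → Jun 1, 2159: 31 days (May has 31).
Jun 1, 2159 → Jul 1, 2159: 30 days (June has 30).
Jul 1, 2159 → Jul 2, 2159: 1 days.
Total: 182 days.
182 mod 7 = 0, so Monday + 0 = Monday.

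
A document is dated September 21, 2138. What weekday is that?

Doomsday rule: the anchor day for the 2100s is Sunday. For year 38: 38÷12 = 3 r 2, and 2÷4 = 0, so 3+2+0 = 5.
Sunday + 5 ≡ Friday — that's 2138's doomsday.
In September the doomsday date is Sep 5.
Sep 21 is 16 days after Sep 5; 16 mod 7 = 2, so Friday + 2 = Sunday.

Sunday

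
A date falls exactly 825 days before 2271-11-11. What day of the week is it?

Sunday

First find the weekday of Nov 11, 2271. Doomsday rule: the anchor day for the 2200s is Friday. For year 71: 71÷12 = 5 r 11, and 11÷4 = 2, so 5+11+2 = 18.
Friday + 18 ≡ Tuesday — that's 2271's doomsday.
In November the doomsday date is Nov 7.
Nov 11 is 4 days after Nov 7; 4 mod 7 = 4, so Tuesday + 4 = Saturday.
825 mod 7 = 6, so 825 days before a Saturday is Saturday − 6 = Sunday.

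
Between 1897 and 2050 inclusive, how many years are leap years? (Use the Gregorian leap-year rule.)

37

Multiples of 4 in [1897,2050]: 38.
Of those, multiples of 100: 2 (not leap unless ÷400).
Multiples of 400: 1.
Leap years = 38 − 2 + 1 = 37.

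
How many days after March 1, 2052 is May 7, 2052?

Mar 1, 2052 → Apr 1, 2052: 31 days (March has 31).
Apr 1, 2052 → May 1, 2052: 30 days (April has 30).
May 1, 2052 → May 7, 2052: 6 days.
Total: 67 days.

67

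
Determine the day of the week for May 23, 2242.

January 1, 2242 is a Saturday.
Jan 1, 2242 → Feb 1, 2242: 31 days (January has 31).
Feb 1, 2242 → Mar 1, 2242: 28 days (February has 28).
Mar 1, 2242 → Apr 1, 2242: 31 days (March has 31).
Apr 1, 2242 → May 1, 2242: 30 days (April has 30).
May 1, 2242 → May 23, 2242: 22 days.
Total: 142 days.
142 mod 7 = 2, so Saturday + 2 = Monday.

Monday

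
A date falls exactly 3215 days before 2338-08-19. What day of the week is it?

Aug 19, 2338 is a Friday.
3215 mod 7 = 2, so 3215 days before a Friday is Friday − 2 = Wednesday.

Wednesday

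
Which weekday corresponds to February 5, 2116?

Wednesday

Doomsday rule: the anchor day for the 2100s is Sunday. For year 16: 16÷12 = 1 r 4, and 4÷4 = 1, so 1+4+1 = 6.
Sunday + 6 ≡ Saturday — that's 2116's doomsday.
In February the doomsday date is Feb 29 (2116 is a leap year (divisible by 4)).
Feb 5 is 24 days before Feb 29; 24 mod 7 = 3, so Saturday − 3 = Wednesday.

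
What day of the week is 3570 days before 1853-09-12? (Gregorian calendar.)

Monday

Sep 12, 1853 is a Monday.
3570 mod 7 = 0, so 3570 days before a Monday is Monday − 0 = Monday.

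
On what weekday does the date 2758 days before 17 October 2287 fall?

Monday

Oct 17, 2287 is a Monday.
2758 mod 7 = 0, so 2758 days before a Monday is Monday − 0 = Monday.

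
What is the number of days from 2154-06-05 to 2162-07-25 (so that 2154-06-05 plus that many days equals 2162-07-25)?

2972

Jun 5, 2154 → Jun 5, 2155: 365 days.
Jun 5, 2155 → Jun 5, 2156: 366 days (Feb 29, 2156 is in that span).
Jun 5, 2156 → Jun 5, 2157: 365 days.
Jun 5, 2157 → Jun 5, 2158: 365 days.
Jun 5, 2158 → Jun 5, 2159: 365 days.
Jun 5, 2159 → Jun 5, 2160: 366 days (Feb 29, 2160 is in that span).
Jun 5, 2160 → Jun 5, 2161: 365 days.
Jun 5, 2161 → Jun 5, 2162: 365 days.
Jun 5, 2162 → Jul 5, 2162: 30 days (June has 30).
Jul 5, 2162 → Jul 25, 2162: 20 days.
Total: 2972 days.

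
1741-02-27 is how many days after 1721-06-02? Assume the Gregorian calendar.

7210

Jun 2, 1721 → Jun 2, 1722: 365 days.
Jun 2, 1722 → Jun 2, 1723: 365 days.
Jun 2, 1723 → Jun 2, 1724: 366 days (Feb 29, 1724 is in that span).
Jun 2, 1724 → Jun 2, 1725: 365 days.
Jun 2, 1725 → Jun 2, 1726: 365 days.
Jun 2, 1726 → Jun 2, 1727: 365 days.
Jun 2, 1727 → Jun 2, 1728: 366 days (Feb 29, 1728 is in that span).
Jun 2, 1728 → Jun 2, 1729: 365 days.
Jun 2, 1729 → Jun 2, 1730: 365 days.
Jun 2, 1730 → Jun 2, 1731: 365 days.
Jun 2, 1731 → Jun 2, 1732: 366 days (Feb 29, 1732 is in that span).
Jun 2, 1732 → Jun 2, 1733: 365 days.
Jun 2, 1733 → Jun 2, 1734: 365 days.
Jun 2, 1734 → Jun 2, 1735: 365 days.
Jun 2, 1735 → Jun 2, 1736: 366 days (Feb 29, 1736 is in that span).
Jun 2, 1736 → Jun 2, 1737: 365 days.
Jun 2, 1737 → Jun 2, 1738: 365 days.
Jun 2, 1738 → Jun 2, 1739: 365 days.
Jun 2, 1739 → Jun 2, 1740: 366 days (Feb 29, 1740 is in that span).
Jun 2, 1740 → Jul 2, 1740: 30 days (June has 30).
Jul 2, 1740 → Aug 2, 1740: 31 days (July has 31).
Aug 2, 1740 → Sep 2, 1740: 31 days (August has 31).
Sep 2, 1740 → Oct 2, 1740: 30 days (September has 30).
Oct 2, 1740 → Nov 2, 1740: 31 days (October has 31).
Nov 2, 1740 → Dec 2, 1740: 30 days (November has 30).
Dec 2, 1740 → Jan 2, 1741: 31 days (December has 31).
Jan 2, 1741 → Feb 2, 1741: 31 days (January has 31).
Feb 2, 1741 → Feb 27, 1741: 25 days.
Total: 7210 days.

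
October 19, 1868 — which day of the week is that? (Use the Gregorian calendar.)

Doomsday rule: the anchor day for the 1800s is Friday. For year 68: 68÷12 = 5 r 8, and 8÷4 = 2, so 5+8+2 = 15.
Friday + 15 ≡ Saturday — that's 1868's doomsday.
In October the doomsday date is Oct 10.
Oct 19 is 9 days after Oct 10; 9 mod 7 = 2, so Saturday + 2 = Monday.

Monday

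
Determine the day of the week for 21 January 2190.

Doomsday rule: the anchor day for the 2100s is Sunday. For year 90: 90÷12 = 7 r 6, and 6÷4 = 1, so 7+6+1 = 14.
Sunday + 14 ≡ Sunday — that's 2190's doomsday.
In January the doomsday date is Jan 3 (2190 is not a leap year).
Jan 21 is 18 days after Jan 3; 18 mod 7 = 4, so Sunday + 4 = Thursday.

Thursday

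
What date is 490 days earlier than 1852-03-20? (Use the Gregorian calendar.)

−366 (one year; includes Feb 29, 1852) → Mar 20, 1851 (124 left).
−20 → Feb 28, 1851 (end of Feb, 28 days; 104 left).
−28 → Jan 31, 1851 (end of Jan, 31 days; 76 left).
−31 → Dec 31, 1850 (end of Dec, 31 days; 45 left).
−31 → Nov 30, 1850 (end of Nov, 30 days; 14 left).
−14 → Nov 16, 1850.

November 16, 1850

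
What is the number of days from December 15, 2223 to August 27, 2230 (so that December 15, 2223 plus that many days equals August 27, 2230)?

2447

Dec 15, 2223 → Dec 15, 2224: 366 days (Feb 29, 2224 is in that span).
Dec 15, 2224 → Dec 15, 2225: 365 days.
Dec 15, 2225 → Dec 15, 2226: 365 days.
Dec 15, 2226 → Dec 15, 2227: 365 days.
Dec 15, 2227 → Dec 15, 2228: 366 days (Feb 29, 2228 is in that span).
Dec 15, 2228 → Dec 15, 2229: 365 days.
Dec 15, 2229 → Jan 15, 2230: 31 days (December has 31).
Jan 15, 2230 → Feb 15, 2230: 31 days (January has 31).
Feb 15, 2230 → Mar 15, 2230: 28 days (February has 28).
Mar 15, 2230 → Apr 15, 2230: 31 days (March has 31).
Apr 15, 2230 → May 15, 2230: 30 days (April has 30).
May 15, 2230 → Jun 15, 2230: 31 days (May has 31).
Jun 15, 2230 → Jul 15, 2230: 30 days (June has 30).
Jul 15, 2230 → Aug 15, 2230: 31 days (July has 31).
Aug 15, 2230 → Aug 27, 2230: 12 days.
Total: 2447 days.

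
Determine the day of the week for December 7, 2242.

Doomsday rule: the anchor day for the 2200s is Friday. For year 42: 42÷12 = 3 r 6, and 6÷4 = 1, so 3+6+1 = 10.
Friday + 10 ≡ Monday — that's 2242's doomsday.
In December the doomsday date is Dec 12.
Dec 7 is 5 days before Dec 12; 5 mod 7 = 5, so Monday − 5 = Wednesday.

Wednesday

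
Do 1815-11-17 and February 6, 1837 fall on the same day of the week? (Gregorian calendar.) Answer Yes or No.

From Nov 17, 1815 to Feb 6, 1837 is 7752 days.
7752 mod 7 = 3, so they are different weekdays.
(Nov 17, 1815 is a Friday; Feb 6, 1837 is a Monday.)

No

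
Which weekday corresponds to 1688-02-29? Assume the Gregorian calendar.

Doomsday rule: the anchor day for the 1600s is Tuesday. For year 88: 88÷12 = 7 r 4, and 4÷4 = 1, so 7+4+1 = 12.
Tuesday + 12 ≡ Sunday — that's 1688's doomsday.
In February the doomsday date is Feb 29 (1688 is a leap year (divisible by 4)).
Feb 29 is the doomsday itself: Sunday.

Sunday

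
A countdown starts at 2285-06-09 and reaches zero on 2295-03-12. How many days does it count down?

Jun 9, 2285 → Jun 9, 2286: 365 days.
Jun 9, 2286 → Jun 9, 2287: 365 days.
Jun 9, 2287 → Jun 9, 2288: 366 days (Feb 29, 2288 is in that span).
Jun 9, 2288 → Jun 9, 2289: 365 days.
Jun 9, 2289 → Jun 9, 2290: 365 days.
Jun 9, 2290 → Jun 9, 2291: 365 days.
Jun 9, 2291 → Jun 9, 2292: 366 days (Feb 29, 2292 is in that span).
Jun 9, 2292 → Jun 9, 2293: 365 days.
Jun 9, 2293 → Jun 9, 2294: 365 days.
Jun 9, 2294 → Jul 9, 2294: 30 days (June has 30).
Jul 9, 2294 → Aug 9, 2294: 31 days (July has 31).
Aug 9, 2294 → Sep 9, 2294: 31 days (August has 31).
Sep 9, 2294 → Oct 9, 2294: 30 days (September has 30).
Oct 9, 2294 → Nov 9, 2294: 31 days (October has 31).
Nov 9, 2294 → Dec 9, 2294: 30 days (November has 30).
Dec 9, 2294 → Jan 9, 2295: 31 days (December has 31).
Jan 9, 2295 → Feb 9, 2295: 31 days (January has 31).
Feb 9, 2295 → Mar 9, 2295: 28 days (February has 28).
Mar 9, 2295 → Mar 12, 2295: 3 days.
Total: 3563 days.

3563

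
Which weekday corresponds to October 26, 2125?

Doomsday rule: the anchor day for the 2100s is Sunday. For year 25: 25÷12 = 2 r 1, and 1÷4 = 0, so 2+1+0 = 3.
Sunday + 3 ≡ Wednesday — that's 2125's doomsday.
In October the doomsday date is Oct 10.
Oct 26 is 16 days after Oct 10; 16 mod 7 = 2, so Wednesday + 2 = Friday.

Friday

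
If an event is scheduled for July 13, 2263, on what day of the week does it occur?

Monday

Doomsday rule: the anchor day for the 2200s is Friday. For year 63: 63÷12 = 5 r 3, and 3÷4 = 0, so 5+3+0 = 8.
Friday + 8 ≡ Saturday — that's 2263's doomsday.
In July the doomsday date is Jul 11.
Jul 13 is 2 days after Jul 11; 2 mod 7 = 2, so Saturday + 2 = Monday.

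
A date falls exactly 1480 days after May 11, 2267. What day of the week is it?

Tuesday

First find the weekday of May 11, 2267. Doomsday rule: the anchor day for the 2200s is Friday. For year 67: 67÷12 = 5 r 7, and 7÷4 = 1, so 5+7+1 = 13.
Friday + 13 ≡ Thursday — that's 2267's doomsday.
In May the doomsday date is May 9.
May 11 is 2 days after May 9; 2 mod 7 = 2, so Thursday + 2 = Saturday.
1480 mod 7 = 3, so 1480 days after a Saturday is Saturday + 3 = Tuesday.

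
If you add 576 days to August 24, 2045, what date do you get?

March 23, 2047

+365 (one year) → Aug 24, 2046 (211 left).
Aug has 31 days: +8 → Sep 1, 2046 (203 left).
Sep has 30 days: +30 → Oct 1, 2046 (173 left).
Oct has 31 days: +31 → Nov 1, 2046 (142 left).
Nov has 30 days: +30 → Dec 1, 2046 (112 left).
Dec has 31 days: +31 → Jan 1, 2047 (81 left).
Jan has 31 days: +31 → Feb 1, 2047 (50 left).
Feb has 28 days: +28 → Mar 1, 2047 (22 left).
+22 → Mar 23, 2047.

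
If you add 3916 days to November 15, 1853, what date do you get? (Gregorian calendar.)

August 5, 1864

+365 (one year) → Nov 15, 1854 (3551 left).
+365 (one year) → Nov 15, 1855 (3186 left).
+366 (one year; includes Feb 29, 1856) → Nov 15, 1856 (2820 left).
+365 (one year) → Nov 15, 1857 (2455 left).
+365 (one year) → Nov 15, 1858 (2090 left).
+365 (one year) → Nov 15, 1859 (1725 left).
+366 (one year; includes Feb 29, 1860) → Nov 15, 1860 (1359 left).
+365 (one year) → Nov 15, 1861 (994 left).
+365 (one year) → Nov 15, 1862 (629 left).
+365 (one year) → Nov 15, 1863 (264 left).
Nov has 30 days: +16 → Dec 1, 1863 (248 left).
Dec has 31 days: +31 → Jan 1, 1864 (217 left).
Jan has 31 days: +31 → Feb 1, 1864 (186 left).
Feb has 29 days: +29 → Mar 1, 1864 (157 left).
Mar has 31 days: +31 → Apr 1, 1864 (126 left).
Apr has 30 days: +30 → May 1, 1864 (96 left).
May has 31 days: +31 → Jun 1, 1864 (65 left).
Jun has 30 days: +30 → Jul 1, 1864 (35 left).
Jul has 31 days: +31 → Aug 1, 1864 (4 left).
+4 → Aug 5, 1864.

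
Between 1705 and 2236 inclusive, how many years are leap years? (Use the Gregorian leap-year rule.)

Multiples of 4 in [1705,2236]: 133.
Of those, multiples of 100: 5 (not leap unless ÷400).
Multiples of 400: 1.
Leap years = 133 − 5 + 1 = 129.

129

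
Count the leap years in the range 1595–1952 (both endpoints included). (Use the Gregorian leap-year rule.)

87

Multiples of 4 in [1595,1952]: 90.
Of those, multiples of 100: 4 (not leap unless ÷400).
Multiples of 400: 1.
Leap years = 90 − 4 + 1 = 87.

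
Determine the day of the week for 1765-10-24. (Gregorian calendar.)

Doomsday rule: the anchor day for the 1700s is Sunday. For year 65: 65÷12 = 5 r 5, and 5÷4 = 1, so 5+5+1 = 11.
Sunday + 11 ≡ Thursday — that's 1765's doomsday.
In October the doomsday date is Oct 10.
Oct 24 is 14 days after Oct 10; 14 mod 7 = 0, so Thursday + 0 = Thursday.

Thursday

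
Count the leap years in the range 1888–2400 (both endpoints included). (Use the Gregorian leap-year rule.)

Multiples of 4 in [1888,2400]: 129.
Of those, multiples of 100: 6 (not leap unless ÷400).
Multiples of 400: 2.
Leap years = 129 − 6 + 2 = 125.

125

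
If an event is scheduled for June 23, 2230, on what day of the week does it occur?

Wednesday

Doomsday rule: the anchor day for the 2200s is Friday. For year 30: 30÷12 = 2 r 6, and 6÷4 = 1, so 2+6+1 = 9.
Friday + 9 ≡ Sunday — that's 2230's doomsday.
In June the doomsday date is Jun 6.
Jun 23 is 17 days after Jun 6; 17 mod 7 = 3, so Sunday + 3 = Wednesday.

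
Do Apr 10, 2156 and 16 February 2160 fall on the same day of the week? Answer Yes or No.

Yes

From Apr 10, 2156 to Feb 16, 2160 is 1407 days.
1407 mod 7 = 0, so they are the same weekday.
(Apr 10, 2156 is a Saturday; Feb 16, 2160 is a Saturday.)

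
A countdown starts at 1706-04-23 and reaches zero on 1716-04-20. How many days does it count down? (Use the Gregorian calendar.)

3650

Apr 23, 1706 → Apr 23, 1707: 365 days.
Apr 23, 1707 → Apr 23, 1708: 366 days (Feb 29, 1708 is in that span).
Apr 23, 1708 → Apr 23, 1709: 365 days.
Apr 23, 1709 → Apr 23, 1710: 365 days.
Apr 23, 1710 → Apr 23, 1711: 365 days.
Apr 23, 1711 → Apr 23, 1712: 366 days (Feb 29, 1712 is in that span).
Apr 23, 1712 → Apr 23, 1713: 365 days.
Apr 23, 1713 → Apr 23, 1714: 365 days.
Apr 23, 1714 → Apr 23, 1715: 365 days.
Apr 23, 1715 → May 23, 1715: 30 days (April has 30).
May 23, 1715 → Jun 23, 1715: 31 days (May has 31).
Jun 23, 1715 → Jul 23, 1715: 30 days (June has 30).
Jul 23, 1715 → Aug 23, 1715: 31 days (July has 31).
Aug 23, 1715 → Sep 23, 1715: 31 days (August has 31).
Sep 23, 1715 → Oct 23, 1715: 30 days (September has 30).
Oct 23, 1715 → Nov 23, 1715: 31 days (October has 31).
Nov 23, 1715 → Dec 23, 1715: 30 days (November has 30).
Dec 23, 1715 → Jan 23, 1716: 31 days (December has 31).
Jan 23, 1716 → Feb 23, 1716: 31 days (January has 31).
Feb 23, 1716 → Mar 23, 1716: 29 days (February has 29).
Mar 23, 1716 → Apr 20, 1716: 28 days.
Total: 3650 days.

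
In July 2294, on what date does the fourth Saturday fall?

July 28, 2294

July 1, 2294 is a Sunday.
The first Saturday is therefore July 7 (6 days later).
The fourth Saturday is 7 + 3×7 = July 28.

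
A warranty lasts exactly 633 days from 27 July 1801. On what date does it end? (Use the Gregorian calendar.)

+365 (one year) → Jul 27, 1802 (268 left).
Jul has 31 days: +5 → Aug 1, 1802 (263 left).
Aug has 31 days: +31 → Sep 1, 1802 (232 left).
Sep has 30 days: +30 → Oct 1, 1802 (202 left).
Oct has 31 days: +31 → Nov 1, 1802 (171 left).
Nov has 30 days: +30 → Dec 1, 1802 (141 left).
Dec has 31 days: +31 → Jan 1, 1803 (110 left).
Jan has 31 days: +31 → Feb 1, 1803 (79 left).
Feb has 28 days: +28 → Mar 1, 1803 (51 left).
Mar has 31 days: +31 → Apr 1, 1803 (20 left).
+20 → Apr 21, 1803.

April 21, 1803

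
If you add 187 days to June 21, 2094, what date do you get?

Jun has 30 days: +10 → Jul 1, 2094 (177 left).
Jul has 31 days: +31 → Aug 1, 2094 (146 left).
Aug has 31 days: +31 → Sep 1, 2094 (115 left).
Sep has 30 days: +30 → Oct 1, 2094 (85 left).
Oct has 31 days: +31 → Nov 1, 2094 (54 left).
Nov has 30 days: +30 → Dec 1, 2094 (24 left).
+24 → Dec 25, 2094.

December 25, 2094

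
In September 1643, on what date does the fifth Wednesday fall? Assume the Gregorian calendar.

September 1, 1643 is a Tuesday.
The first Wednesday is therefore September 2 (1 days later).
The fifth Wednesday is 2 + 4×7 = September 30.

September 30, 1643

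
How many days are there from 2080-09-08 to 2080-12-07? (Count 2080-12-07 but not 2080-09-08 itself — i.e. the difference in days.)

Sep 8, 2080 → Oct 8, 2080: 30 days (September has 30).
Oct 8, 2080 → Nov 8, 2080: 31 days (October has 31).
Nov 8, 2080 → Dec 7, 2080: 29 days.
Total: 90 days.

90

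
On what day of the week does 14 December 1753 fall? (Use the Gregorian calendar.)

Doomsday rule: the anchor day for the 1700s is Sunday. For year 53: 53÷12 = 4 r 5, and 5÷4 = 1, so 4+5+1 = 10.
Sunday + 10 ≡ Wednesday — that's 1753's doomsday.
In December the doomsday date is Dec 12.
Dec 14 is 2 days after Dec 12; 2 mod 7 = 2, so Wednesday + 2 = Friday.

Friday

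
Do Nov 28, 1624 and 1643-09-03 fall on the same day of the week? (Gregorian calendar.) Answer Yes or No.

Yes

From Nov 28, 1624 to Sep 3, 1643 is 6853 days.
6853 mod 7 = 0, so they are the same weekday.
(Nov 28, 1624 is a Thursday; Sep 3, 1643 is a Thursday.)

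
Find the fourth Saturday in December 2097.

December 28, 2097

December 1, 2097 is a Sunday.
The first Saturday is therefore December 7 (6 days later).
The fourth Saturday is 7 + 3×7 = December 28.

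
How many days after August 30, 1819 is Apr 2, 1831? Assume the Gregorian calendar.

4233

Aug 30, 1819 → Aug 30, 1820: 366 days (Feb 29, 1820 is in that span).
Aug 30, 1820 → Aug 30, 1821: 365 days.
Aug 30, 1821 → Aug 30, 1822: 365 days.
Aug 30, 1822 → Aug 30, 1823: 365 days.
Aug 30, 1823 → Aug 30, 1824: 366 days (Feb 29, 1824 is in that span).
Aug 30, 1824 → Aug 30, 1825: 365 days.
Aug 30, 1825 → Aug 30, 1826: 365 days.
Aug 30, 1826 → Aug 30, 1827: 365 days.
Aug 30, 1827 → Aug 30, 1828: 366 days (Feb 29, 1828 is in that span).
Aug 30, 1828 → Aug 30, 1829: 365 days.
Aug 30, 1829 → Aug 30, 1830: 365 days.
Aug 30, 1830 → Sep 30, 1830: 31 days (August has 31).
Sep 30, 1830 → Oct 30, 1830: 30 days (September has 30).
Oct 30, 1830 → Nov 30, 1830: 31 days (October has 31).
Nov 30, 1830 → Dec 30, 1830: 30 days (November has 30).
Dec 30, 1830 → Jan 30, 1831: 31 days (December has 31).
Jan 30, 1831 → Feb 28, 1831: 29 days (January has 31).
Feb 28, 1831 → Mar 28, 1831: 28 days (February has 28).
Mar 28, 1831 → Apr 2, 1831: 5 days.
Total: 4233 days.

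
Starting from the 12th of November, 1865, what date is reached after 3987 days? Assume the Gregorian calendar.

+365 (one year) → Nov 12, 1866 (3622 left).
+365 (one year) → Nov 12, 1867 (3257 left).
+366 (one year; includes Feb 29, 1868) → Nov 12, 1868 (2891 left).
+365 (one year) → Nov 12, 1869 (2526 left).
+365 (one year) → Nov 12, 1870 (2161 left).
+365 (one year) → Nov 12, 1871 (1796 left).
+366 (one year; includes Feb 29, 1872) → Nov 12, 1872 (1430 left).
+365 (one year) → Nov 12, 1873 (1065 left).
+365 (one year) → Nov 12, 1874 (700 left).
+365 (one year) → Nov 12, 1875 (335 left).
Nov has 30 days: +19 → Dec 1, 1875 (316 left).
Dec has 31 days: +31 → Jan 1, 1876 (285 left).
Jan has 31 days: +31 → Feb 1, 1876 (254 left).
Feb has 29 days: +29 → Mar 1, 1876 (225 left).
Mar has 31 days: +31 → Apr 1, 1876 (194 left).
Apr has 30 days: +30 → May 1, 1876 (164 left).
May has 31 days: +31 → Jun 1, 1876 (133 left).
Jun has 30 days: +30 → Jul 1, 1876 (103 left).
Jul has 31 days: +31 → Aug 1, 1876 (72 left).
Aug has 31 days: +31 → Sep 1, 1876 (41 left).
Sep has 30 days: +30 → Oct 1, 1876 (11 left).
+11 → Oct 12, 1876.

October 12, 1876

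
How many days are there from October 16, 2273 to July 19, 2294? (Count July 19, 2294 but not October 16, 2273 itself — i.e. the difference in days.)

Oct 16, 2273 → Oct 16, 2274: 365 days.
Oct 16, 2274 → Oct 16, 2275: 365 days.
Oct 16, 2275 → Oct 16, 2276: 366 days (Feb 29, 2276 is in that span).
Oct 16, 2276 → Oct 16, 2277: 365 days.
Oct 16, 2277 → Oct 16, 2278: 365 days.
Oct 16, 2278 → Oct 16, 2279: 365 days.
Oct 16, 2279 → Oct 16, 2280: 366 days (Feb 29, 2280 is in that span).
Oct 16, 2280 → Oct 16, 2281: 365 days.
Oct 16, 2281 → Oct 16, 2282: 365 days.
Oct 16, 2282 → Oct 16, 2283: 365 days.
Oct 16, 2283 → Oct 16, 2284: 366 days (Feb 29, 2284 is in that span).
Oct 16, 2284 → Oct 16, 2285: 365 days.
Oct 16, 2285 → Oct 16, 2286: 365 days.
Oct 16, 2286 → Oct 16, 2287: 365 days.
Oct 16, 2287 → Oct 16, 2288: 366 days (Feb 29, 2288 is in that span).
Oct 16, 2288 → Oct 16, 2289: 365 days.
Oct 16, 2289 → Oct 16, 2290: 365 days.
Oct 16, 2290 → Oct 16, 2291: 365 days.
Oct 16, 2291 → Oct 16, 2292: 366 days (Feb 29, 2292 is in that span).
Oct 16, 2292 → Oct 16, 2293: 365 days.
Oct 16, 2293 → Nov 16, 2293: 31 days (October has 31).
Nov 16, 2293 → Dec 16, 2293: 30 days (November has 30).
Dec 16, 2293 → Jan 16, 2294: 31 days (December has 31).
Jan 16, 2294 → Feb 16, 2294: 31 days (January has 31).
Feb 16, 2294 → Mar 16, 2294: 28 days (February has 28).
Mar 16, 2294 → Apr 16, 2294: 31 days (March has 31).
Apr 16, 2294 → May 16, 2294: 30 days (April has 30).
May 16, 2294 → Jun 16, 2294: 31 days (May has 31).
Jun 16, 2294 → Jul 16, 2294: 30 days (June has 30).
Jul 16, 2294 → Jul 19, 2294: 3 days.
Total: 7581 days.

7581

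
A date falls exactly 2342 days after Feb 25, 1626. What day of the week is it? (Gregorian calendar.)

Feb 25, 1626 is a Wednesday.
2342 mod 7 = 4, so 2342 days after a Wednesday is Wednesday + 4 = Sunday.

Sunday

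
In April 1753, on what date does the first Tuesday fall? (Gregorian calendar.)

April 3, 1753

April 1, 1753 is a Sunday.
The first Tuesday is therefore April 3 (2 days later).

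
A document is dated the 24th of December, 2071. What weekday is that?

Thursday

Doomsday rule: the anchor day for the 2000s is Tuesday. For year 71: 71÷12 = 5 r 11, and 11÷4 = 2, so 5+11+2 = 18.
Tuesday + 18 ≡ Saturday — that's 2071's doomsday.
In December the doomsday date is Dec 12.
Dec 24 is 12 days after Dec 12; 12 mod 7 = 5, so Saturday + 5 = Thursday.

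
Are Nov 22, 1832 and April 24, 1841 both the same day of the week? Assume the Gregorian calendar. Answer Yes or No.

No

From Nov 22, 1832 to Apr 24, 1841 is 3075 days.
3075 mod 7 = 2, so they are different weekdays.
(Nov 22, 1832 is a Thursday; Apr 24, 1841 is a Saturday.)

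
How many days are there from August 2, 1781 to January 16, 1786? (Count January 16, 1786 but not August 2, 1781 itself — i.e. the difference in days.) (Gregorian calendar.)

1628

Aug 2, 1781 → Aug 2, 1782: 365 days.
Aug 2, 1782 → Aug 2, 1783: 365 days.
Aug 2, 1783 → Aug 2, 1784: 366 days (Feb 29, 1784 is in that span).
Aug 2, 1784 → Aug 2, 1785: 365 days.
Aug 2, 1785 → Sep 2, 1785: 31 days (August has 31).
Sep 2, 1785 → Oct 2, 1785: 30 days (September has 30).
Oct 2, 1785 → Nov 2, 1785: 31 days (October has 31).
Nov 2, 1785 → Dec 2, 1785: 30 days (November has 30).
Dec 2, 1785 → Jan 2, 1786: 31 days (December has 31).
Jan 2, 1786 → Jan 16, 1786: 14 days.
Total: 1628 days.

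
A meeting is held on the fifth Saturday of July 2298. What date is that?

July 30, 2298

July 1, 2298 is a Friday.
The first Saturday is therefore July 2 (1 days later).
The fifth Saturday is 2 + 4×7 = July 30.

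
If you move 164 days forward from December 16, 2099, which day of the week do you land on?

Saturday

First find the weekday of Dec 16, 2099. Doomsday rule: the anchor day for the 2000s is Tuesday. For year 99: 99÷12 = 8 r 3, and 3÷4 = 0, so 8+3+0 = 11.
Tuesday + 11 ≡ Saturday — that's 2099's doomsday.
In December the doomsday date is Dec 12.
Dec 16 is 4 days after Dec 12; 4 mod 7 = 4, so Saturday + 4 = Wednesday.
164 mod 7 = 3, so 164 days after a Wednesday is Wednesday + 3 = Saturday.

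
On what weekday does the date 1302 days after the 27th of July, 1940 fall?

Jul 27, 1940 is a Saturday.
1302 mod 7 = 0, so 1302 days after a Saturday is Saturday + 0 = Saturday.

Saturday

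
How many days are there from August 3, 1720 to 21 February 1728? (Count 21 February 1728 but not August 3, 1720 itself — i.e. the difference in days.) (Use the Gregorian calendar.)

Aug 3, 1720 → Aug 3, 1721: 365 days.
Aug 3, 1721 → Aug 3, 1722: 365 days.
Aug 3, 1722 → Aug 3, 1723: 365 days.
Aug 3, 1723 → Aug 3, 1724: 366 days (Feb 29, 1724 is in that span).
Aug 3, 1724 → Aug 3, 1725: 365 days.
Aug 3, 1725 → Aug 3, 1726: 365 days.
Aug 3, 1726 → Aug 3, 1727: 365 days.
Aug 3, 1727 → Sep 3, 1727: 31 days (August has 31).
Sep 3, 1727 → Oct 3, 1727: 30 days (September has 30).
Oct 3, 1727 → Nov 3, 1727: 31 days (October has 31).
Nov 3, 1727 → Dec 3, 1727: 30 days (November has 30).
Dec 3, 1727 → Jan 3, 1728: 31 days (December has 31).
Jan 3, 1728 → Feb 3, 1728: 31 days (January has 31).
Feb 3, 1728 → Feb 21, 1728: 18 days.
Total: 2758 days.

2758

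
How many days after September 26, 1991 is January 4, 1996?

Sep 26, 1991 → Sep 26, 1992: 366 days (Feb 29, 1992 is in that span).
Sep 26, 1992 → Sep 26, 1993: 365 days.
Sep 26, 1993 → Sep 26, 1994: 365 days.
Sep 26, 1994 → Sep 26, 1995: 365 days.
Sep 26, 1995 → Oct 26, 1995: 30 days (September has 30).
Oct 26, 1995 → Nov 26, 1995: 31 days (October has 31).
Nov 26, 1995 → Dec 26, 1995: 30 days (November has 30).
Dec 26, 1995 → Jan 4, 1996: 9 days.
Total: 1561 days.

1561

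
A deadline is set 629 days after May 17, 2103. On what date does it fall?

February 4, 2105

+366 (one year; includes Feb 29, 2104) → May 17, 2104 (263 left).
May has 31 days: +15 → Jun 1, 2104 (248 left).
Jun has 30 days: +30 → Jul 1, 2104 (218 left).
Jul has 31 days: +31 → Aug 1, 2104 (187 left).
Aug has 31 days: +31 → Sep 1, 2104 (156 left).
Sep has 30 days: +30 → Oct 1, 2104 (126 left).
Oct has 31 days: +31 → Nov 1, 2104 (95 left).
Nov has 30 days: +30 → Dec 1, 2104 (65 left).
Dec has 31 days: +31 → Jan 1, 2105 (34 left).
Jan has 31 days: +31 → Feb 1, 2105 (3 left).
+3 → Feb 4, 2105.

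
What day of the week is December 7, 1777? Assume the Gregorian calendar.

Sunday

Doomsday rule: the anchor day for the 1700s is Sunday. For year 77: 77÷12 = 6 r 5, and 5÷4 = 1, so 6+5+1 = 12.
Sunday + 12 ≡ Friday — that's 1777's doomsday.
In December the doomsday date is Dec 12.
Dec 7 is 5 days before Dec 12; 5 mod 7 = 5, so Friday − 5 = Sunday.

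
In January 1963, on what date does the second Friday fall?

January 1, 1963 is a Tuesday.
The first Friday is therefore January 4 (3 days later).
The second Friday is 4 + 1×7 = January 11.

January 11, 1963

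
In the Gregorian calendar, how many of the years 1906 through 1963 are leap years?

Multiples of 4 in [1906,1963]: 14.
Of those, multiples of 100: 0 (not leap unless ÷400).
Multiples of 400: 0.
Leap years = 14 − 0 + 0 = 14.

14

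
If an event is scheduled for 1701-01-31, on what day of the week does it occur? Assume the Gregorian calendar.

Doomsday rule: the anchor day for the 1700s is Sunday. For year 01: 1÷12 = 0 r 1, and 1÷4 = 0, so 0+1+0 = 1.
Sunday + 1 ≡ Monday — that's 1701's doomsday.
In January the doomsday date is Jan 3 (1701 is not a leap year).
Jan 31 is 28 days after Jan 3; 28 mod 7 = 0, so Monday + 0 = Monday.

Monday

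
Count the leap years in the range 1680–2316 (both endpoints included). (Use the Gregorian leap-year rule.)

Multiples of 4 in [1680,2316]: 160.
Of those, multiples of 100: 7 (not leap unless ÷400).
Multiples of 400: 1.
Leap years = 160 − 7 + 1 = 154.

154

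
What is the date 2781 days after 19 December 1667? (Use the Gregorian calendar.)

July 31, 1675

+366 (one year; includes Feb 29, 1668) → Dec 19, 1668 (2415 left).
+365 (one year) → Dec 19, 1669 (2050 left).
+365 (one year) → Dec 19, 1670 (1685 left).
+365 (one year) → Dec 19, 1671 (1320 left).
+366 (one year; includes Feb 29, 1672) → Dec 19, 1672 (954 left).
+365 (one year) → Dec 19, 1673 (589 left).
+365 (one year) → Dec 19, 1674 (224 left).
Dec has 31 days: +13 → Jan 1, 1675 (211 left).
Jan has 31 days: +31 → Feb 1, 1675 (180 left).
Feb has 28 days: +28 → Mar 1, 1675 (152 left).
Mar has 31 days: +31 → Apr 1, 1675 (121 left).
Apr has 30 days: +30 → May 1, 1675 (91 left).
May has 31 days: +31 → Jun 1, 1675 (60 left).
Jun has 30 days: +30 → Jul 1, 1675 (30 left).
+30 → Jul 31, 1675.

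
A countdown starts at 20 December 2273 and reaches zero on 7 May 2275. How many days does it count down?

Dec 20, 2273 → Dec 20, 2274: 365 days.
Dec 20, 2274 → Jan 20, 2275: 31 days (December has 31).
Jan 20, 2275 → Feb 20, 2275: 31 days (January has 31).
Feb 20, 2275 → Mar 20, 2275: 28 days (February has 28).
Mar 20, 2275 → Apr 20, 2275: 31 days (March has 31).
Apr 20, 2275 → May 7, 2275: 17 days.
Total: 503 days.

503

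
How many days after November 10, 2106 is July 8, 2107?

Nov 10, 2106 → Dec 10, 2106: 30 days (November has 30).
Dec 10, 2106 → Jan 10, 2107: 31 days (December has 31).
Jan 10, 2107 → Feb 10, 2107: 31 days (January has 31).
Feb 10, 2107 → Mar 10, 2107: 28 days (February has 28).
Mar 10, 2107 → Apr 10, 2107: 31 days (March has 31).
Apr 10, 2107 → May 10, 2107: 30 days (April has 30).
May 10, 2107 → Jun 10, 2107: 31 days (May has 31).
Jun 10, 2107 → Jul 8, 2107: 28 days.
Total: 240 days.

240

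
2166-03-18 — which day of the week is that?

Doomsday rule: the anchor day for the 2100s is Sunday. For year 66: 66÷12 = 5 r 6, and 6÷4 = 1, so 5+6+1 = 12.
Sunday + 12 ≡ Friday — that's 2166's doomsday.
In March the doomsday date is Mar 14.
Mar 18 is 4 days after Mar 14; 4 mod 7 = 4, so Friday + 4 = Tuesday.

Tuesday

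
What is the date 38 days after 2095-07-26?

September 2, 2095

Jul has 31 days: +6 → Aug 1, 2095 (32 left).
Aug has 31 days: +31 → Sep 1, 2095 (1 left).
+1 → Sep 2, 2095.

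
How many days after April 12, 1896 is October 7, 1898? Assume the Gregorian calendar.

Apr 12, 1896 → Apr 12, 1897: 365 days.
Apr 12, 1897 → Apr 12, 1898: 365 days.
Apr 12, 1898 → May 12, 1898: 30 days (April has 30).
May 12, 1898 → Jun 12, 1898: 31 days (May has 31).
Jun 12, 1898 → Jul 12, 1898: 30 days (June has 30).
Jul 12, 1898 → Aug 12, 1898: 31 days (July has 31).
Aug 12, 1898 → Sep 12, 1898: 31 days (August has 31).
Sep 12, 1898 → Oct 7, 1898: 25 days.
Total: 908 days.

908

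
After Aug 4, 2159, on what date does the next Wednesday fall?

August 8, 2159

Aug 4, 2159 is a Saturday.
From Saturday to the next Wednesday is 4 days.
Aug 4, 2159 + 4 = Aug 8, 2159.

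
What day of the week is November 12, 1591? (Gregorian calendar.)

Doomsday rule: the anchor day for the 1500s is Wednesday. For year 91: 91÷12 = 7 r 7, and 7÷4 = 1, so 7+7+1 = 15.
Wednesday + 15 ≡ Thursday — that's 1591's doomsday.
In November the doomsday date is Nov 7.
Nov 12 is 5 days after Nov 7; 5 mod 7 = 5, so Thursday + 5 = Tuesday.

Tuesday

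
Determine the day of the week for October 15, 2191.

Doomsday rule: the anchor day for the 2100s is Sunday. For year 91: 91÷12 = 7 r 7, and 7÷4 = 1, so 7+7+1 = 15.
Sunday + 15 ≡ Monday — that's 2191's doomsday.
In October the doomsday date is Oct 10.
Oct 15 is 5 days after Oct 10; 5 mod 7 = 5, so Monday + 5 = Saturday.

Saturday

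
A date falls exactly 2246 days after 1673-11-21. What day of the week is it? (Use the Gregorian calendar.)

First find the weekday of Nov 21, 1673. Doomsday rule: the anchor day for the 1600s is Tuesday. For year 73: 73÷12 = 6 r 1, and 1÷4 = 0, so 6+1+0 = 7.
Tuesday + 7 ≡ Tuesday — that's 1673's doomsday.
In November the doomsday date is Nov 7.
Nov 21 is 14 days after Nov 7; 14 mod 7 = 0, so Tuesday + 0 = Tuesday.
2246 mod 7 = 6, so 2246 days after a Tuesday is Tuesday + 6 = Monday.

Monday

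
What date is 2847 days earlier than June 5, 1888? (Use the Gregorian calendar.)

August 19, 1880

−366 (one year; includes Feb 29, 1888) → Jun 5, 1887 (2481 left).
−365 (one year) → Jun 5, 1886 (2116 left).
−365 (one year) → Jun 5, 1885 (1751 left).
−365 (one year) → Jun 5, 1884 (1386 left).
−366 (one year; includes Feb 29, 1884) → Jun 5, 1883 (1020 left).
−365 (one year) → Jun 5, 1882 (655 left).
−365 (one year) → Jun 5, 1881 (290 left).
−5 → May 31, 1881 (end of May, 31 days; 285 left).
−31 → Apr 30, 1881 (end of Apr, 30 days; 254 left).
−30 → Mar 31, 1881 (end of Mar, 31 days; 224 left).
−31 → Feb 28, 1881 (end of Feb, 28 days; 193 left).
−28 → Jan 31, 1881 (end of Jan, 31 days; 165 left).
−31 → Dec 31, 1880 (end of Dec, 31 days; 134 left).
−31 → Nov 30, 1880 (end of Nov, 30 days; 103 left).
−30 → Oct 31, 1880 (end of Oct, 31 days; 73 left).
−31 → Sep 30, 1880 (end of Sep, 30 days; 42 left).
−30 → Aug 31, 1880 (end of Aug, 31 days; 12 left).
−12 → Aug 19, 1880.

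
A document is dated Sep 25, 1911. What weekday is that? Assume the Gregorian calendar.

Monday

January 1, 1911 is a Sunday.
Jan 1, 1911 → Feb 1, 1911: 31 days (January has 31).
Feb 1, 1911 → Mar 1, 1911: 28 days (February has 28).
Mar 1, 1911 → Apr 1, 1911: 31 days (March has 31).
Apr 1, 1911 → May 1, 1911: 30 days (April has 30).
May 1, 1911 → Jun 1, 1911: 31 days (May has 31).
Jun 1, 1911 → Jul 1, 1911: 30 days (June has 30).
Jul 1, 1911 → Aug 1, 1911: 31 days (July has 31).
Aug 1, 1911 → Sep 1, 1911: 31 days (August has 31).
Sep 1, 1911 → Sep 25, 1911: 24 days.
Total: 267 days.
267 mod 7 = 1, so Sunday + 1 = Monday.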